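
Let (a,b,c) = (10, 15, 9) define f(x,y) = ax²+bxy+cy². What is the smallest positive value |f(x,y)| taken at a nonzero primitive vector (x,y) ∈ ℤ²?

translate: b→-5 (≡15 mod 20), so (10,15,9)→(10,-5,4)
flip: (10,-5,4)→(4,5,10)
translate: b→-3 (≡5 mod 8), so (4,5,10)→(4,-3,9)
reduced (well bottom): (4,-3,9) with a≤c, −a<b≤a
well minimum = a = 4

4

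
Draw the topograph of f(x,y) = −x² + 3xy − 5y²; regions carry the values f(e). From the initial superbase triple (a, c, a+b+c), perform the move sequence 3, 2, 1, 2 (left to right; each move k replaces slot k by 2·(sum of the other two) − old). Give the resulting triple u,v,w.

start (-1,-5,-3) = (f(1,0),f(0,1),f(1,1))
replace slot 3: 2·((-1)+(-5)) − (-3) = -9 → (-1,-5,-9)
replace slot 2: 2·((-1)+(-9)) − (-5) = -15 → (-1,-15,-9)
replace slot 1: 2·((-15)+(-9)) − (-1) = -47 → (-47,-15,-9)
replace slot 2: 2·((-47)+(-9)) − (-15) = -97 → (-47,-97,-9)

-47,-97,-9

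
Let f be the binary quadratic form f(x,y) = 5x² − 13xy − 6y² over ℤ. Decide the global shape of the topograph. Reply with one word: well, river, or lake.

D = b²−4ac = (-13)² − 4·5·(-6) = 289
D = 17² is a perfect square ⇒ form factors over ℤ ⇒ lakes

lake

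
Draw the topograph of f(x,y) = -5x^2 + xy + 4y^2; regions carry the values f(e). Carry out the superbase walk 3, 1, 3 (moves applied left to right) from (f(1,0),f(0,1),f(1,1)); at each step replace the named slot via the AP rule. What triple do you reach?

start (-5,4,0) = (f(1,0),f(0,1),f(1,1))
replace slot 3: 2·((-5)+4) − 0 = -2 → (-5,4,-2)
replace slot 1: 2·(4+(-2)) − (-5) = 9 → (9,4,-2)
replace slot 3: 2·(9+4) − (-2) = 28 → (9,4,28)

9,4,28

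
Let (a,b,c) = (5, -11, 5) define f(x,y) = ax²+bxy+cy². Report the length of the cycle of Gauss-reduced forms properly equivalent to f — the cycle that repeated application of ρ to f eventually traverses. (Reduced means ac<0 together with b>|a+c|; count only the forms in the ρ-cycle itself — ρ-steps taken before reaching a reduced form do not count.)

D = 21, ⌊√D⌋ = 4
descent: ρ → (5,1,-1)
descent: ρ → (-1,3,3)  [lands on river]
river: ρ → (3,3,-1)
ρ-cycle length = 2 (tail of 2 descent steps not counted)

2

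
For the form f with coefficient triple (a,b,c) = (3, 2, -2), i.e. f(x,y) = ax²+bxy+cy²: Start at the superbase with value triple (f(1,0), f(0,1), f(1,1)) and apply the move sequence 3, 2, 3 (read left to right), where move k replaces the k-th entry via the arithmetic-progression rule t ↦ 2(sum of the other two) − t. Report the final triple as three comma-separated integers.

start (3,-2,3) = (f(1,0),f(0,1),f(1,1))
replace slot 3: 2·(3+(-2)) − 3 = -1 → (3,-2,-1)
replace slot 2: 2·(3+(-1)) − (-2) = 6 → (3,6,-1)
replace slot 3: 2·(3+6) − (-1) = 19 → (3,6,19)

3,6,19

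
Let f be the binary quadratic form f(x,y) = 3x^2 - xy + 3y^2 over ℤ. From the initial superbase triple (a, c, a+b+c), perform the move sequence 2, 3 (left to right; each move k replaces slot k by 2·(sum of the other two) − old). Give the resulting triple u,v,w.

start (3,3,5) = (f(1,0),f(0,1),f(1,1))
replace slot 2: 2·(3+5) − 3 = 13 → (3,13,5)
replace slot 3: 2·(3+13) − 5 = 27 → (3,13,27)

3,13,27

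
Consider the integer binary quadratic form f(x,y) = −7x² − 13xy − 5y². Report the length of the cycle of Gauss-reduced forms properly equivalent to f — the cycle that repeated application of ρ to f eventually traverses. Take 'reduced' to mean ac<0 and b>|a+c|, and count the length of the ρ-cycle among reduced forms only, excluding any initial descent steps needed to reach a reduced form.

D = 29, ⌊√D⌋ = 5
descent: ρ → (-5,3,1)
descent: ρ → (1,5,-1)  [lands on river]
river: ρ → (-1,5,1)
ρ-cycle length = 2 (tail of 2 descent steps not counted)

2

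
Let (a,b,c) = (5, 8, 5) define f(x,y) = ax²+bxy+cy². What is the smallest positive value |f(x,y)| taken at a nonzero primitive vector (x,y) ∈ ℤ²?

translate: b→-2 (≡8 mod 10), so (5,8,5)→(5,-2,2)
flip: (5,-2,2)→(2,2,5)
reduced (well bottom): (2,2,5) with a≤c, −a<b≤a
well minimum = a = 2

2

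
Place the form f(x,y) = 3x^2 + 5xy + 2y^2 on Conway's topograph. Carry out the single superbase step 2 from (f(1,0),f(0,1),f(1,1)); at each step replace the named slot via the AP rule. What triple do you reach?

start (3,2,10) = (f(1,0),f(0,1),f(1,1))
replace slot 2: 2·(3+10) − 2 = 24 → (3,24,10)

3,24,10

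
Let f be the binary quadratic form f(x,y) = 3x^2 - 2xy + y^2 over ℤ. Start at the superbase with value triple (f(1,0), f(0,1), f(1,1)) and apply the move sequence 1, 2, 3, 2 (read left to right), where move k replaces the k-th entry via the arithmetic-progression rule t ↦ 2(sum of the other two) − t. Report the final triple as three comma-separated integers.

start (3,1,2) = (f(1,0),f(0,1),f(1,1))
replace slot 1: 2·(1+2) − 3 = 3 → (3,1,2)
replace slot 2: 2·(3+2) − 1 = 9 → (3,9,2)
replace slot 3: 2·(3+9) − 2 = 22 → (3,9,22)
replace slot 2: 2·(3+22) − 9 = 41 → (3,41,22)

3,41,22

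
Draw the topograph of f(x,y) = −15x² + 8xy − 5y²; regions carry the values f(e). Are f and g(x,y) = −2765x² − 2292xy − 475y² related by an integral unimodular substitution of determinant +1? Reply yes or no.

D₁ = -236, D₂ = -236
f is negative-definite; reduce −f:
−f: flip: (15,-8,5)→(5,8,15)
−f: translate: b→-2 (≡8 mod 10), so (5,8,15)→(5,-2,12)
−f: reduced (well bottom): (5,-2,12) with a≤c, −a<b≤a
flip sign back: reduced form of f is (-5,2,-12)
g is negative-definite; reduce −g:
−g: flip: (2765,2292,475)→(475,-2292,2765)
−g: translate: b→-392 (≡-2292 mod 950), so (475,-2292,2765)→(475,-392,81)
−g: flip: (475,-392,81)→(81,392,475)
−g: translate: b→68 (≡392 mod 162), so (81,392,475)→(81,68,15)
−g: flip: (81,68,15)→(15,-68,81)
−g: translate: b→-8 (≡-68 mod 30), so (15,-68,81)→(15,-8,5)
−g: flip: (15,-8,5)→(5,8,15)
−g: translate: b→-2 (≡8 mod 10), so (5,8,15)→(5,-2,12)
−g: reduced (well bottom): (5,-2,12) with a≤c, −a<b≤a
flip sign back: reduced form of g is (-5,2,-12)
reduced forms (-5, 2, -12) vs (-5, 2, -12) ⇒ equivalent

yes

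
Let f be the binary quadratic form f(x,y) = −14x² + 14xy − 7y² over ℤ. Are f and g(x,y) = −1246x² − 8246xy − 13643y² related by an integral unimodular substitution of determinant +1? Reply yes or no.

D₁ = -196, D₂ = -196
f is negative-definite; reduce −f:
−f: translate: b→14 (≡-14 mod 28), so (14,-14,7)→(14,14,7)
−f: flip: (14,14,7)→(7,-14,14)
−f: translate: b→0 (≡-14 mod 14), so (7,-14,14)→(7,0,7)
−f: reduced (well bottom): (7,0,7) with a≤c, −a<b≤a
flip sign back: reduced form of f is (-7,0,-7)
g is negative-definite; reduce −g:
−g: translate: b→770 (≡8246 mod 2492), so (1246,8246,13643)→(1246,770,119)
−g: flip: (1246,770,119)→(119,-770,1246)
−g: translate: b→-56 (≡-770 mod 238), so (119,-770,1246)→(119,-56,7)
−g: flip: (119,-56,7)→(7,56,119)
−g: translate: b→0 (≡56 mod 14), so (7,56,119)→(7,0,7)
−g: reduced (well bottom): (7,0,7) with a≤c, −a<b≤a
flip sign back: reduced form of g is (-7,0,-7)
reduced forms (-7, 0, -7) vs (-7, 0, -7) ⇒ equivalent

yes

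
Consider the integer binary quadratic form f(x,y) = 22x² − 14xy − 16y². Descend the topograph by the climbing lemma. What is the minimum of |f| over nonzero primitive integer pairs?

descent: ρ → (-16,14,22)  [lands on river]
river: ρ → (22,30,-8)
river: ρ → (-8,34,14)
river: ρ → (14,22,-20)
river: ρ → (-20,18,16)
river: ρ → (16,14,-22)
river: ρ → (-22,30,8)
river: ρ → (8,34,-14)
river: ρ → (-14,22,20)
river: ρ → (20,18,-16)
closes: descent 1, river 10
min |a| on river = 8

8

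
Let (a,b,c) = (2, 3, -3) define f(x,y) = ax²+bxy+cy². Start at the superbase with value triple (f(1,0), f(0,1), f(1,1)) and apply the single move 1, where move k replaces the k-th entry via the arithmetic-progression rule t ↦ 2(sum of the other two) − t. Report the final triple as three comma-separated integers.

start (2,-3,2) = (f(1,0),f(0,1),f(1,1))
replace slot 1: 2·((-3)+2) − 2 = -4 → (-4,-3,2)

-4,-3,2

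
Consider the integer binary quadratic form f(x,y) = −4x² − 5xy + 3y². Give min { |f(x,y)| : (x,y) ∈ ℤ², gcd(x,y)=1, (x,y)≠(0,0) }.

descent: ρ → (3,5,-4)  [lands on river]
river: ρ → (-4,3,4)
river: ρ → (4,5,-3)
river: ρ → (-3,7,2)
river: ρ → (2,5,-6)
river: ρ → (-6,7,1)
river: ρ → (1,7,-6)
river: ρ → (-6,5,2)
river: ρ → (2,7,-3)
river: ρ → (-3,5,4)
river: ρ → (4,3,-4)
river: ρ → (-4,5,3)
river: ρ → (3,7,-2)
river: ρ → (-2,5,6)
river: ρ → (6,7,-1)
river: ρ → (-1,7,6)
river: ρ → (6,5,-2)
river: ρ → (-2,7,3)
closes: descent 1, river 18
min |a| on river = 1

1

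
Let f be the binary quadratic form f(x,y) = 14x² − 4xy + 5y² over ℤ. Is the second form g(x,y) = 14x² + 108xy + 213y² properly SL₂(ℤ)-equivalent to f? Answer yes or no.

D₁ = -264, D₂ = -264
f: flip: (14,-4,5)→(5,4,14)
f: reduced (well bottom): (5,4,14) with a≤c, −a<b≤a
g: translate: b→-4 (≡108 mod 28), so (14,108,213)→(14,-4,5)
g: flip: (14,-4,5)→(5,4,14)
g: reduced (well bottom): (5,4,14) with a≤c, −a<b≤a
reduced forms (5, 4, 14) vs (5, 4, 14) ⇒ equivalent

yes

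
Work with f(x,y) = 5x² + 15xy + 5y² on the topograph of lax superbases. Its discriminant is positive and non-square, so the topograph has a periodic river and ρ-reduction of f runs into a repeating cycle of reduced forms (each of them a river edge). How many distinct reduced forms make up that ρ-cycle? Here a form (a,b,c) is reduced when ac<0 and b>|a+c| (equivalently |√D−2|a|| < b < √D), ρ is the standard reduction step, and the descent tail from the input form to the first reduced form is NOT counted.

D = 125, ⌊√D⌋ = 11
descent: ρ → (5,5,-5)  [lands on river]
river: ρ → (-5,5,5)
ρ-cycle length = 2 (tail of 1 descent step not counted)

2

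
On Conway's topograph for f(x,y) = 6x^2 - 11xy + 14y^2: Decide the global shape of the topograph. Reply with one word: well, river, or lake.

D = b²−4ac = (-11)² − 4·6·14 = -215
D < 0 ⇒ definite ⇒ every region one sign ⇒ single well

well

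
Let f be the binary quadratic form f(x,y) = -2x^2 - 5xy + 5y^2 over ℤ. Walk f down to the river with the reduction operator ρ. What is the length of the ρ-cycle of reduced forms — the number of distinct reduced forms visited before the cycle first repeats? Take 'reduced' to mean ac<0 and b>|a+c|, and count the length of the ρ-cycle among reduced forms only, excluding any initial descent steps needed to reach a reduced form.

D = 65, ⌊√D⌋ = 8
descent: ρ → (5,5,-2)  [lands on river]
river: ρ → (-2,7,2)
river: ρ → (2,5,-5)
river: ρ → (-5,5,2)
river: ρ → (2,7,-2)
river: ρ → (-2,5,5)
ρ-cycle length = 6 (tail of 1 descent step not counted)

6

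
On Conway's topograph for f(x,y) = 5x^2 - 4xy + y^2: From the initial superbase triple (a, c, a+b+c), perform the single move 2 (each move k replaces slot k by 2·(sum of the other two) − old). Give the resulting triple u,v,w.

start (5,1,2) = (f(1,0),f(0,1),f(1,1))
replace slot 2: 2·(5+2) − 1 = 13 → (5,13,2)

5,13,2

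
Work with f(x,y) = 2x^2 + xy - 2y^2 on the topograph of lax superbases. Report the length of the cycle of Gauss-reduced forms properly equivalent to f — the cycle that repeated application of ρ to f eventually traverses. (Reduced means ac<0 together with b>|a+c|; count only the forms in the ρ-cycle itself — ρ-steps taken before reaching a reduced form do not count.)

D = 17, ⌊√D⌋ = 4
river: ρ → (-2,3,1)
river: ρ → (1,3,-2)
river: ρ → (-2,1,2)
river: ρ → (2,3,-1)
river: ρ → (-1,3,2)
river: ρ → (2,1,-2)
ρ-cycle length = 6 (tail of 0 descent steps not counted)

6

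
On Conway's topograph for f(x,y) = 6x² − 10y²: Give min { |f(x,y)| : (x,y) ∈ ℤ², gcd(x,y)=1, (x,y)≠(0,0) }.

descent: ρ → (-10,0,6)
descent: ρ → (6,12,-4)  [lands on river]
river: ρ → (-4,12,6)
closes: descent 2, river 2
min |a| on river = 4

4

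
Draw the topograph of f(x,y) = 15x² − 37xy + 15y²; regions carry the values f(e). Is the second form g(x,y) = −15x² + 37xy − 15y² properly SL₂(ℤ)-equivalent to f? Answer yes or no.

D₁ = 469, D₂ = 469
river cycle of f (length 2): (-7, 21, 1), (1, 21, -7)
river cycle of g (length 2): (7, 21, -1), (-1, 21, 7)
cycles differ ⇒ inequivalent

no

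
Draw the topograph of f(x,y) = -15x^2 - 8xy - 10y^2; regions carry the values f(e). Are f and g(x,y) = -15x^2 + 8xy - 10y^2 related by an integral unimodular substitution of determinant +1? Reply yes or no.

D₁ = -536, D₂ = -536
f is negative-definite; reduce −f:
−f: flip: (15,8,10)→(10,-8,15)
−f: reduced (well bottom): (10,-8,15) with a≤c, −a<b≤a
flip sign back: reduced form of f is (-10,8,-15)
g is negative-definite; reduce −g:
−g: flip: (15,-8,10)→(10,8,15)
−g: reduced (well bottom): (10,8,15) with a≤c, −a<b≤a
flip sign back: reduced form of g is (-10,-8,-15)
reduced forms (-10, 8, -15) vs (-10, -8, -15) ⇒ inequivalent

no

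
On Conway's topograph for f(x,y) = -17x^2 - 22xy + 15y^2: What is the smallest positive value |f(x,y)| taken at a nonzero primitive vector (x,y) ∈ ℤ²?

descent: ρ → (15,22,-17)  [lands on river]
river: ρ → (-17,12,20)
river: ρ → (20,28,-9)
river: ρ → (-9,26,23)
river: ρ → (23,20,-12)
river: ρ → (-12,28,15)
river: ρ → (15,32,-8)
river: ρ → (-8,32,15)
river: ρ → (15,28,-12)
river: ρ → (-12,20,23)
river: ρ → (23,26,-9)
river: ρ → (-9,28,20)
river: ρ → (20,12,-17)
river: ρ → (-17,22,15)
river: ρ → (15,38,-1)
river: ρ → (-1,38,15)
closes: descent 1, river 16
min |a| on river = 1

1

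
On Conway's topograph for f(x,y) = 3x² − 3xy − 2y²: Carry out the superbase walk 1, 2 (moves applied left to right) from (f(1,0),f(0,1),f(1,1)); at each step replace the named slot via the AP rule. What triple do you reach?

start (3,-2,-2) = (f(1,0),f(0,1),f(1,1))
replace slot 1: 2·((-2)+(-2)) − 3 = -11 → (-11,-2,-2)
replace slot 2: 2·((-11)+(-2)) − (-2) = -24 → (-11,-24,-2)

-11,-24,-2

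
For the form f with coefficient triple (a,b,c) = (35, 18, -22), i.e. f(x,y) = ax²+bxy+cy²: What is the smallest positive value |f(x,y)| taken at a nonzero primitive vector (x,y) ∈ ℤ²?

river: ρ → (-22,26,31)
river: ρ → (31,36,-17)
river: ρ → (-17,32,35)
river: ρ → (35,38,-14)
river: ρ → (-14,46,23)
river: ρ → (23,46,-14)
river: ρ → (-14,38,35)
river: ρ → (35,32,-17)
river: ρ → (-17,36,31)
river: ρ → (31,26,-22)
river: ρ → (-22,18,35)
river: ρ → (35,52,-5)
river: ρ → (-5,58,2)
river: ρ → (2,58,-5)
river: ρ → (-5,52,35)
river: ρ → (35,18,-22)
closes: descent 0, river 16
min |a| on river = 2

2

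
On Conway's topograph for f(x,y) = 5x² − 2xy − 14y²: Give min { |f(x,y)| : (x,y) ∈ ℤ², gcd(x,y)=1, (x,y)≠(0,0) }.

descent: ρ → (-14,2,5)
descent: ρ → (5,8,-11)  [lands on river]
river: ρ → (-11,14,2)
river: ρ → (2,14,-11)
river: ρ → (-11,8,5)
river: ρ → (5,12,-7)
river: ρ → (-7,16,1)
river: ρ → (1,16,-7)
river: ρ → (-7,12,5)
closes: descent 2, river 8
min |a| on river = 1

1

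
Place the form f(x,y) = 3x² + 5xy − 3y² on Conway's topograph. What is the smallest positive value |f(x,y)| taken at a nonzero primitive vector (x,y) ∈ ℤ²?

river: ρ → (-3,7,1)
river: ρ → (1,7,-3)
river: ρ → (-3,5,3)
river: ρ → (3,7,-1)
river: ρ → (-1,7,3)
river: ρ → (3,5,-3)
closes: descent 0, river 6
min |a| on river = 1

1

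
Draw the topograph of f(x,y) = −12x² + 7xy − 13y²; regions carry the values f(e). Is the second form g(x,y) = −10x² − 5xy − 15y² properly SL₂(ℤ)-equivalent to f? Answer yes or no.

D₁ = -575, D₂ = -575
f is negative-definite; reduce −f:
−f: reduced (well bottom): (12,-7,13) with a≤c, −a<b≤a
flip sign back: reduced form of f is (-12,7,-13)
g is negative-definite; reduce −g:
−g: reduced (well bottom): (10,5,15) with a≤c, −a<b≤a
flip sign back: reduced form of g is (-10,-5,-15)
reduced forms (-12, 7, -13) vs (-10, -5, -15) ⇒ inequivalent

no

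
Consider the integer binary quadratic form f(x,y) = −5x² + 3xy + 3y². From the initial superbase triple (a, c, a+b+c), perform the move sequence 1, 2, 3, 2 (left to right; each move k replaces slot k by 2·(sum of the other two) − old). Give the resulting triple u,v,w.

start (-5,3,1) = (f(1,0),f(0,1),f(1,1))
replace slot 1: 2·(3+1) − (-5) = 13 → (13,3,1)
replace slot 2: 2·(13+1) − 3 = 25 → (13,25,1)
replace slot 3: 2·(13+25) − 1 = 75 → (13,25,75)
replace slot 2: 2·(13+75) − 25 = 151 → (13,151,75)

13,151,75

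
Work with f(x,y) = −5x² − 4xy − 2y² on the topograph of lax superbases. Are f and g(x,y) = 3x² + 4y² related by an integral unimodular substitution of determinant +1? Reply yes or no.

D₁ = -24, D₂ = -48
discriminants differ ⇒ not SL₂(ℤ)-equivalent

no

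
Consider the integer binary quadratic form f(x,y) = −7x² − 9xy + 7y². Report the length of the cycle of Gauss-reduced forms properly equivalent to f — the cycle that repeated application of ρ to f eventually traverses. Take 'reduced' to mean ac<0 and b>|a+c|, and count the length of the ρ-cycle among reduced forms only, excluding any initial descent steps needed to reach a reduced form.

D = 277, ⌊√D⌋ = 16
descent: ρ → (7,9,-7)  [lands on river]
river: ρ → (-7,5,9)
river: ρ → (9,13,-3)
river: ρ → (-3,11,13)
river: ρ → (13,15,-1)
river: ρ → (-1,15,13)
river: ρ → (13,11,-3)
river: ρ → (-3,13,9)
river: ρ → (9,5,-7)
river: ρ → (-7,9,7)
river: ρ → (7,5,-9)
river: ρ → (-9,13,3)
river: ρ → (3,11,-13)
river: ρ → (-13,15,1)
river: ρ → (1,15,-13)
river: ρ → (-13,11,3)
river: ρ → (3,13,-9)
river: ρ → (-9,5,7)
ρ-cycle length = 18 (tail of 1 descent step not counted)

18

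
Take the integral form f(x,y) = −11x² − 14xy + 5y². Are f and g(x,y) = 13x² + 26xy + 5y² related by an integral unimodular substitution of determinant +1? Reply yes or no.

D₁ = 416, D₂ = 416
river cycle of f (length 6): (5, 14, -11), (-11, 8, 8), (8, 8, -11), (-11, 14, 5), (5, 16, -8), (-8, 16, 5)
river cycle of g (length 6): (5, 14, -11), (-11, 8, 8), (8, 8, -11), (-11, 14, 5), (5, 16, -8), (-8, 16, 5)
cycles coincide ⇒ equivalent

yes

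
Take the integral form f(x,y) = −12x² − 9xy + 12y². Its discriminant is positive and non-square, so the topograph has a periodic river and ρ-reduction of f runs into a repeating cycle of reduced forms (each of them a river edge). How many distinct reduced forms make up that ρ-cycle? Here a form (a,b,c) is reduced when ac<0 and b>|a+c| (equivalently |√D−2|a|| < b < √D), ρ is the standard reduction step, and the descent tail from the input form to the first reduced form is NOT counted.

D = 657, ⌊√D⌋ = 25
descent: ρ → (12,9,-12)  [lands on river]
river: ρ → (-12,15,9)
river: ρ → (9,21,-6)
river: ρ → (-6,15,18)
river: ρ → (18,21,-3)
river: ρ → (-3,21,18)
river: ρ → (18,15,-6)
river: ρ → (-6,21,9)
river: ρ → (9,15,-12)
river: ρ → (-12,9,12)
river: ρ → (12,15,-9)
river: ρ → (-9,21,6)
river: ρ → (6,15,-18)
river: ρ → (-18,21,3)
river: ρ → (3,21,-18)
river: ρ → (-18,15,6)
river: ρ → (6,21,-9)
river: ρ → (-9,15,12)
ρ-cycle length = 18 (tail of 1 descent step not counted)

18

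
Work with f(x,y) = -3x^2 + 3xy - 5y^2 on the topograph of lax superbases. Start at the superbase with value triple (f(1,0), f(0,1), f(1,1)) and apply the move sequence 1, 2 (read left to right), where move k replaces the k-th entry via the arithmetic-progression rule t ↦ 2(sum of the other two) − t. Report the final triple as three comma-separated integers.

start (-3,-5,-5) = (f(1,0),f(0,1),f(1,1))
replace slot 1: 2·((-5)+(-5)) − (-3) = -17 → (-17,-5,-5)
replace slot 2: 2·((-17)+(-5)) − (-5) = -39 → (-17,-39,-5)

-17,-39,-5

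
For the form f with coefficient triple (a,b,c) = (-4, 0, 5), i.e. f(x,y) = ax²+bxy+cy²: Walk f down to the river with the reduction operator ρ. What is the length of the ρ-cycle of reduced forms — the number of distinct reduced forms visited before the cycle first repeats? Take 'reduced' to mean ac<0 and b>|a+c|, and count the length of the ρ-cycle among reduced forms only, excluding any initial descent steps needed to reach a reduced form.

D = 80, ⌊√D⌋ = 8
descent: ρ → (5,0,-4)
descent: ρ → (-4,8,1)  [lands on river]
river: ρ → (1,8,-4)
ρ-cycle length = 2 (tail of 2 descent steps not counted)

2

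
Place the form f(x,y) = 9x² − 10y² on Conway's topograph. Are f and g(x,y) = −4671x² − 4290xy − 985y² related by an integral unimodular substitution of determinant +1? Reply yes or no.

D₁ = 360, D₂ = 360
river cycle of f (length 2): (9, 18, -1), (-1, 18, 9)
river cycle of g (length 2): (-1, 18, 9), (9, 18, -1)
cycles coincide ⇒ equivalent

yes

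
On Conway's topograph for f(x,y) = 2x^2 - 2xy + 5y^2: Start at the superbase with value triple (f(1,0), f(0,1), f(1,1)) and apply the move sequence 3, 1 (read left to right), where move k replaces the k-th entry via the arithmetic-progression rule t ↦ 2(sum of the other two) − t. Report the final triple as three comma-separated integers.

start (2,5,5) = (f(1,0),f(0,1),f(1,1))
replace slot 3: 2·(2+5) − 5 = 9 → (2,5,9)
replace slot 1: 2·(5+9) − 2 = 26 → (26,5,9)

26,5,9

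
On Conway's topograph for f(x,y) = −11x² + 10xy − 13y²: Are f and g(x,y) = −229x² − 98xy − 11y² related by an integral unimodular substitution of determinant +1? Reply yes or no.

D₁ = -472, D₂ = -472
f is negative-definite; reduce −f:
−f: reduced (well bottom): (11,-10,13) with a≤c, −a<b≤a
flip sign back: reduced form of f is (-11,10,-13)
g is negative-definite; reduce −g:
−g: flip: (229,98,11)→(11,-98,229)
−g: translate: b→-10 (≡-98 mod 22), so (11,-98,229)→(11,-10,13)
−g: reduced (well bottom): (11,-10,13) with a≤c, −a<b≤a
flip sign back: reduced form of g is (-11,10,-13)
reduced forms (-11, 10, -13) vs (-11, 10, -13) ⇒ equivalent

yes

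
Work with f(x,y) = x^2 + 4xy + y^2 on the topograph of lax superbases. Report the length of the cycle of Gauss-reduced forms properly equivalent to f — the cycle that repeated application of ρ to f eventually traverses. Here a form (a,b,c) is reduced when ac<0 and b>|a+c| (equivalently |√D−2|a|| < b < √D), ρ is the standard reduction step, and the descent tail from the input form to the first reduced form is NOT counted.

D = 12, ⌊√D⌋ = 3
descent: ρ → (1,2,-2)  [lands on river]
river: ρ → (-2,2,1)
ρ-cycle length = 2 (tail of 1 descent step not counted)

2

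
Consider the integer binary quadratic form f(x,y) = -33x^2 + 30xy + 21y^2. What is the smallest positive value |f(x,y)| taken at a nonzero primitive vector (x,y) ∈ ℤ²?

river: ρ → (21,54,-9)
river: ρ → (-9,54,21)
river: ρ → (21,30,-33)
river: ρ → (-33,36,18)
river: ρ → (18,36,-33)
river: ρ → (-33,30,21)
closes: descent 0, river 6
min |a| on river = 9

9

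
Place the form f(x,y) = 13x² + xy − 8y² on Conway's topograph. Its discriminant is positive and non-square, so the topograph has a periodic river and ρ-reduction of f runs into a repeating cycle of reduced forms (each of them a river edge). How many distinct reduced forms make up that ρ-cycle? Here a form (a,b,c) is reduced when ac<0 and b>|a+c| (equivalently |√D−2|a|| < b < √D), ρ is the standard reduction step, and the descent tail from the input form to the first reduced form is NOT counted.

D = 417, ⌊√D⌋ = 20
descent: ρ → (-8,15,6)  [lands on river]
river: ρ → (6,9,-14)
river: ρ → (-14,19,1)
river: ρ → (1,19,-14)
river: ρ → (-14,9,6)
river: ρ → (6,15,-8)
river: ρ → (-8,17,4)
river: ρ → (4,15,-12)
river: ρ → (-12,9,7)
river: ρ → (7,19,-2)
river: ρ → (-2,17,16)
river: ρ → (16,15,-3)
river: ρ → (-3,15,16)
river: ρ → (16,17,-2)
river: ρ → (-2,19,7)
river: ρ → (7,9,-12)
river: ρ → (-12,15,4)
river: ρ → (4,17,-8)
ρ-cycle length = 18 (tail of 1 descent step not counted)

18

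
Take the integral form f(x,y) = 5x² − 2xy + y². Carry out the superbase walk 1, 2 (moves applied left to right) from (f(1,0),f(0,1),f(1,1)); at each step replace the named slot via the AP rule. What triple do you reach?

start (5,1,4) = (f(1,0),f(0,1),f(1,1))
replace slot 1: 2·(1+4) − 5 = 5 → (5,1,4)
replace slot 2: 2·(5+4) − 1 = 17 → (5,17,4)

5,17,4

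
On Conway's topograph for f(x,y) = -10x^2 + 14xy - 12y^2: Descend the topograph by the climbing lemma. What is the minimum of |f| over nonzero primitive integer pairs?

translate: b→6 (≡-14 mod 20), so (10,-14,12)→(10,6,8)
flip: (10,6,8)→(8,-6,10)
reduced (well bottom): (8,-6,10) with a≤c, −a<b≤a
well minimum |f| = |-8| = 8 (negative-definite)

8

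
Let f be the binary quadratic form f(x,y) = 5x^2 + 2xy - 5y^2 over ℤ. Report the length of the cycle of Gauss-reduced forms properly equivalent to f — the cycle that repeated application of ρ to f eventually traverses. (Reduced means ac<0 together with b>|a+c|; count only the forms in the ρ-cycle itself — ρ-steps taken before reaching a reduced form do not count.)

D = 104, ⌊√D⌋ = 10
river: ρ → (-5,8,2)
river: ρ → (2,8,-5)
river: ρ → (-5,2,5)
river: ρ → (5,8,-2)
river: ρ → (-2,8,5)
river: ρ → (5,2,-5)
ρ-cycle length = 6 (tail of 0 descent steps not counted)

6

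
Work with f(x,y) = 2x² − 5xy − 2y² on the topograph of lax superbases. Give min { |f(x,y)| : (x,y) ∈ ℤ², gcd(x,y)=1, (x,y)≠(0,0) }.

descent: ρ → (-2,5,2)  [lands on river]
river: ρ → (2,3,-4)
river: ρ → (-4,5,1)
river: ρ → (1,5,-4)
river: ρ → (-4,3,2)
river: ρ → (2,5,-2)
river: ρ → (-2,3,4)
river: ρ → (4,5,-1)
river: ρ → (-1,5,4)
river: ρ → (4,3,-2)
closes: descent 1, river 10
min |a| on river = 1

1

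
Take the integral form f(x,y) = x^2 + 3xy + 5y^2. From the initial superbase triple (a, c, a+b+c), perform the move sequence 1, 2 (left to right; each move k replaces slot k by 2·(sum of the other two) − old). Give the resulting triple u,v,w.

start (1,5,9) = (f(1,0),f(0,1),f(1,1))
replace slot 1: 2·(5+9) − 1 = 27 → (27,5,9)
replace slot 2: 2·(27+9) − 5 = 67 → (27,67,9)

27,67,9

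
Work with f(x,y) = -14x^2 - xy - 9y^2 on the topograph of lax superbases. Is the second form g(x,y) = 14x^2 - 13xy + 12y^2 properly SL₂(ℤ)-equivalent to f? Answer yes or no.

D₁ = -503, D₂ = -503
f is negative-definite; reduce −f:
−f: flip: (14,1,9)→(9,-1,14)
−f: reduced (well bottom): (9,-1,14) with a≤c, −a<b≤a
flip sign back: reduced form of f is (-9,1,-14)
g: flip: (14,-13,12)→(12,13,14)
g: translate: b→-11 (≡13 mod 24), so (12,13,14)→(12,-11,13)
g: reduced (well bottom): (12,-11,13) with a≤c, −a<b≤a
reduced forms (-9, 1, -14) vs (12, -11, 13) ⇒ inequivalent

no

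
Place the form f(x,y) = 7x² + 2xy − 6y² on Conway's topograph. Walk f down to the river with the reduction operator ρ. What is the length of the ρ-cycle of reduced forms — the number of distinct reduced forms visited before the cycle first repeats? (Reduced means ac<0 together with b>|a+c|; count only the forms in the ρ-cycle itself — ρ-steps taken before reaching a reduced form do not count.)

D = 172, ⌊√D⌋ = 13
river: ρ → (-6,10,3)
river: ρ → (3,8,-9)
river: ρ → (-9,10,2)
river: ρ → (2,10,-9)
river: ρ → (-9,8,3)
river: ρ → (3,10,-6)
river: ρ → (-6,2,7)
river: ρ → (7,12,-1)
river: ρ → (-1,12,7)
river: ρ → (7,2,-6)
ρ-cycle length = 10 (tail of 0 descent steps not counted)

10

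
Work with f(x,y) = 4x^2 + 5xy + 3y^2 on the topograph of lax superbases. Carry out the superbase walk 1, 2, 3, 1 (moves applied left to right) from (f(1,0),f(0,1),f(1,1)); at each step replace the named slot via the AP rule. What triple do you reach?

start (4,3,12) = (f(1,0),f(0,1),f(1,1))
replace slot 1: 2·(3+12) − 4 = 26 → (26,3,12)
replace slot 2: 2·(26+12) − 3 = 73 → (26,73,12)
replace slot 3: 2·(26+73) − 12 = 186 → (26,73,186)
replace slot 1: 2·(73+186) − 26 = 492 → (492,73,186)

492,73,186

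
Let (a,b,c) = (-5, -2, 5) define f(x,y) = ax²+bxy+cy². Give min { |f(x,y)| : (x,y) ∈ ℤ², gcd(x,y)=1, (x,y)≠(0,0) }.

descent: ρ → (5,2,-5)  [lands on river]
river: ρ → (-5,8,2)
river: ρ → (2,8,-5)
river: ρ → (-5,2,5)
river: ρ → (5,8,-2)
river: ρ → (-2,8,5)
closes: descent 1, river 6
min |a| on river = 2

2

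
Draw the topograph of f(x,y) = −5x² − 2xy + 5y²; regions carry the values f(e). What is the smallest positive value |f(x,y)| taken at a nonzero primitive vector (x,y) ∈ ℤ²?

descent: ρ → (5,2,-5)  [lands on river]
river: ρ → (-5,8,2)
river: ρ → (2,8,-5)
river: ρ → (-5,2,5)
river: ρ → (5,8,-2)
river: ρ → (-2,8,5)
closes: descent 1, river 6
min |a| on river = 2

2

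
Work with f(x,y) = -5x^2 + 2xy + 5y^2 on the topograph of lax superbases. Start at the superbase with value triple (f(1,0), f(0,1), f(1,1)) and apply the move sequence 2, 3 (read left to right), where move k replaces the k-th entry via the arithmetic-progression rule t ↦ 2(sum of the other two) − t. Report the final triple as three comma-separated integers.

start (-5,5,2) = (f(1,0),f(0,1),f(1,1))
replace slot 2: 2·((-5)+2) − 5 = -11 → (-5,-11,2)
replace slot 3: 2·((-5)+(-11)) − 2 = -34 → (-5,-11,-34)

-5,-11,-34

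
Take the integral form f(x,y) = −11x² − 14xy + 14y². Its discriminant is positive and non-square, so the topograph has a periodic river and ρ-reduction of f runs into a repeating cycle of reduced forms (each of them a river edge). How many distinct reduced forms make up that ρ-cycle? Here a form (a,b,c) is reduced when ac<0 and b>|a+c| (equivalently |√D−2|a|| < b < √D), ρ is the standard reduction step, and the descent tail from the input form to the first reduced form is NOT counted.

D = 812, ⌊√D⌋ = 28
descent: ρ → (14,14,-11)  [lands on river]
river: ρ → (-11,8,17)
river: ρ → (17,26,-2)
river: ρ → (-2,26,17)
river: ρ → (17,8,-11)
river: ρ → (-11,14,14)
ρ-cycle length = 6 (tail of 1 descent step not counted)

6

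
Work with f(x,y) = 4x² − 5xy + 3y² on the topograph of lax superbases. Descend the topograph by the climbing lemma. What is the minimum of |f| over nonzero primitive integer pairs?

translate: b→3 (≡-5 mod 8), so (4,-5,3)→(4,3,2)
flip: (4,3,2)→(2,-3,4)
translate: b→1 (≡-3 mod 4), so (2,-3,4)→(2,1,3)
reduced (well bottom): (2,1,3) with a≤c, −a<b≤a
well minimum = a = 2

2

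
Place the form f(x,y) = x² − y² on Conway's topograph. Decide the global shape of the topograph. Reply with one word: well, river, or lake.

D = b²−4ac = 0² − 4·1·(-1) = 4
D = 2² is a perfect square ⇒ form factors over ℤ ⇒ lakes

lake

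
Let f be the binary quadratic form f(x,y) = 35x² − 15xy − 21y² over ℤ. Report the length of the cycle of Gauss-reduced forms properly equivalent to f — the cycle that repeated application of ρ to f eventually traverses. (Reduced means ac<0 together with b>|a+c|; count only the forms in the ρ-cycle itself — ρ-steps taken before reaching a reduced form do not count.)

D = 3165, ⌊√D⌋ = 56
descent: ρ → (-21,15,35)  [lands on river]
river: ρ → (35,55,-1)
river: ρ → (-1,55,35)
river: ρ → (35,15,-21)
river: ρ → (-21,27,29)
river: ρ → (29,31,-19)
river: ρ → (-19,45,15)
river: ρ → (15,45,-19)
river: ρ → (-19,31,29)
river: ρ → (29,27,-21)
ρ-cycle length = 10 (tail of 1 descent step not counted)

10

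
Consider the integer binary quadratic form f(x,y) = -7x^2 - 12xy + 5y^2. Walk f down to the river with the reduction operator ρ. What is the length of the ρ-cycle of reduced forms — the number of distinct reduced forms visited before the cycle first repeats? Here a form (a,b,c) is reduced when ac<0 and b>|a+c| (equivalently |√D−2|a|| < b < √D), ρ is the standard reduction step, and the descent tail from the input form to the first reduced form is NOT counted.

D = 284, ⌊√D⌋ = 16
descent: ρ → (5,12,-7)  [lands on river]
river: ρ → (-7,16,1)
river: ρ → (1,16,-7)
river: ρ → (-7,12,5)
river: ρ → (5,8,-11)
river: ρ → (-11,14,2)
river: ρ → (2,14,-11)
river: ρ → (-11,8,5)
ρ-cycle length = 8 (tail of 1 descent step not counted)

8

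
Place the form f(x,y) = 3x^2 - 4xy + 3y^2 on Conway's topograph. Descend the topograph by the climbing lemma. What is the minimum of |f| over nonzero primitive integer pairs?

translate: b→2 (≡-4 mod 6), so (3,-4,3)→(3,2,2)
flip: (3,2,2)→(2,-2,3)
translate: b→2 (≡-2 mod 4), so (2,-2,3)→(2,2,3)
reduced (well bottom): (2,2,3) with a≤c, −a<b≤a
well minimum = a = 2

2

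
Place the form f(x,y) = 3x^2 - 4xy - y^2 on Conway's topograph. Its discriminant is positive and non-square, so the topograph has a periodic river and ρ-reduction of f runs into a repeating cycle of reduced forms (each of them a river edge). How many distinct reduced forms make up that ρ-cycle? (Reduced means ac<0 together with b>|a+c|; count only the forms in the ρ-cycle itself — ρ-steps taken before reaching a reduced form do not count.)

D = 28, ⌊√D⌋ = 5
descent: ρ → (-1,4,3)  [lands on river]
river: ρ → (3,2,-2)
river: ρ → (-2,2,3)
river: ρ → (3,4,-1)
ρ-cycle length = 4 (tail of 1 descent step not counted)

4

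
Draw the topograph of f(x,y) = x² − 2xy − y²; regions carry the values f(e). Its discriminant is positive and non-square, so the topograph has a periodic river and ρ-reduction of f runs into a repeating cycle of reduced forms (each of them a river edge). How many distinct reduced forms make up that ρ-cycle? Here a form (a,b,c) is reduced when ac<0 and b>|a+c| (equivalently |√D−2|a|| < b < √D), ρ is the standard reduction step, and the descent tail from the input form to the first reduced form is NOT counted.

D = 8, ⌊√D⌋ = 2
descent: ρ → (-1,2,1)  [lands on river]
river: ρ → (1,2,-1)
ρ-cycle length = 2 (tail of 1 descent step not counted)

2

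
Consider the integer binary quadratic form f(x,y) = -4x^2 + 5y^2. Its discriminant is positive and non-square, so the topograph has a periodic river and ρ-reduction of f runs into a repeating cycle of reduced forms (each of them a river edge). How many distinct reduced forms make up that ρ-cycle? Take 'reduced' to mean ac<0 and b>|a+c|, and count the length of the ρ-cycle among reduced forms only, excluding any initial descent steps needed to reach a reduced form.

D = 80, ⌊√D⌋ = 8
descent: ρ → (5,0,-4)
descent: ρ → (-4,8,1)  [lands on river]
river: ρ → (1,8,-4)
ρ-cycle length = 2 (tail of 2 descent steps not counted)

2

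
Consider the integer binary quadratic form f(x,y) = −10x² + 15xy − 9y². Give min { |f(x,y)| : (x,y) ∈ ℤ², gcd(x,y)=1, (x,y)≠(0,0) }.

translate: b→5 (≡-15 mod 20), so (10,-15,9)→(10,5,4)
flip: (10,5,4)→(4,-5,10)
translate: b→3 (≡-5 mod 8), so (4,-5,10)→(4,3,9)
reduced (well bottom): (4,3,9) with a≤c, −a<b≤a
well minimum |f| = |-4| = 4 (negative-definite)

4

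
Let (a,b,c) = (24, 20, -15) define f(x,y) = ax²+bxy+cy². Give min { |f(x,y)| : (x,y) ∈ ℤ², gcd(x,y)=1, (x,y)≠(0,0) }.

river: ρ → (-15,40,4)
river: ρ → (4,40,-15)
river: ρ → (-15,20,24)
river: ρ → (24,28,-11)
river: ρ → (-11,38,9)
river: ρ → (9,34,-19)
river: ρ → (-19,42,1)
river: ρ → (1,42,-19)
river: ρ → (-19,34,9)
river: ρ → (9,38,-11)
river: ρ → (-11,28,24)
river: ρ → (24,20,-15)
closes: descent 0, river 12
min |a| on river = 1

1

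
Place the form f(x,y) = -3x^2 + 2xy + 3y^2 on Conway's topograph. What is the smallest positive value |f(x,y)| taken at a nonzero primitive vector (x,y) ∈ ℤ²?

river: ρ → (3,4,-2)
river: ρ → (-2,4,3)
river: ρ → (3,2,-3)
river: ρ → (-3,4,2)
river: ρ → (2,4,-3)
river: ρ → (-3,2,3)
closes: descent 0, river 6
min |a| on river = 2

2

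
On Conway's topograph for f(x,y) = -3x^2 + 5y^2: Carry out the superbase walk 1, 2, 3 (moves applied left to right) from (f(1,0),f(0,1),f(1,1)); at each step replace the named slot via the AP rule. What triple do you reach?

start (-3,5,2) = (f(1,0),f(0,1),f(1,1))
replace slot 1: 2·(5+2) − (-3) = 17 → (17,5,2)
replace slot 2: 2·(17+2) − 5 = 33 → (17,33,2)
replace slot 3: 2·(17+33) − 2 = 98 → (17,33,98)

17,33,98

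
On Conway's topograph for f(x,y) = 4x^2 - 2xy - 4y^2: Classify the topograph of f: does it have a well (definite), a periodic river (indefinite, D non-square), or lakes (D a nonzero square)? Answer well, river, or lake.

D = b²−4ac = (-2)² − 4·4·(-4) = 68
D > 0 non-square ⇒ indefinite ⇒ periodic river

river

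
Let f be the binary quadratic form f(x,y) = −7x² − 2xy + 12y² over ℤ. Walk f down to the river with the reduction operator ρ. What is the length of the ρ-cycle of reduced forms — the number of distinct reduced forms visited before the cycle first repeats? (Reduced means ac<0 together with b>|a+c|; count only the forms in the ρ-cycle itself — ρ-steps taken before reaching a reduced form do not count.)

D = 340, ⌊√D⌋ = 18
descent: ρ → (12,2,-7)
descent: ρ → (-7,12,7)  [lands on river]
river: ρ → (7,16,-3)
river: ρ → (-3,14,12)
river: ρ → (12,10,-5)
river: ρ → (-5,10,12)
river: ρ → (12,14,-3)
river: ρ → (-3,16,7)
river: ρ → (7,12,-7)
river: ρ → (-7,16,3)
river: ρ → (3,14,-12)
river: ρ → (-12,10,5)
river: ρ → (5,10,-12)
river: ρ → (-12,14,3)
river: ρ → (3,16,-7)
ρ-cycle length = 14 (tail of 2 descent steps not counted)

14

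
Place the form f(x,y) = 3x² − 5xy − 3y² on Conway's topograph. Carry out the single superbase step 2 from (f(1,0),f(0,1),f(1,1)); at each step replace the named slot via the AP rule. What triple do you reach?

start (3,-3,-5) = (f(1,0),f(0,1),f(1,1))
replace slot 2: 2·(3+(-5)) − (-3) = -1 → (3,-1,-5)

3,-1,-5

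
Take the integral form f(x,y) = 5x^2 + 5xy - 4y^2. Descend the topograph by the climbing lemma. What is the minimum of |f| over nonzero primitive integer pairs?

river: ρ → (-4,3,6)
river: ρ → (6,9,-1)
river: ρ → (-1,9,6)
river: ρ → (6,3,-4)
river: ρ → (-4,5,5)
river: ρ → (5,5,-4)
closes: descent 0, river 6
min |a| on river = 1

1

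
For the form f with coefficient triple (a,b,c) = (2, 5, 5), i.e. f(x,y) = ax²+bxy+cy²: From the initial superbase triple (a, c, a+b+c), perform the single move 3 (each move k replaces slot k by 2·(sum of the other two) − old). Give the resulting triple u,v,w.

start (2,5,12) = (f(1,0),f(0,1),f(1,1))
replace slot 3: 2·(2+5) − 12 = 2 → (2,5,2)

2,5,2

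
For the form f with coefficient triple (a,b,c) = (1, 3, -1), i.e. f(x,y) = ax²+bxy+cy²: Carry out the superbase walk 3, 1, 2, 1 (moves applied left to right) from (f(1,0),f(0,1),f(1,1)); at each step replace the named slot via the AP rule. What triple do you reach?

start (1,-1,3) = (f(1,0),f(0,1),f(1,1))
replace slot 3: 2·(1+(-1)) − 3 = -3 → (1,-1,-3)
replace slot 1: 2·((-1)+(-3)) − 1 = -9 → (-9,-1,-3)
replace slot 2: 2·((-9)+(-3)) − (-1) = -23 → (-9,-23,-3)
replace slot 1: 2·((-23)+(-3)) − (-9) = -43 → (-43,-23,-3)

-43,-23,-3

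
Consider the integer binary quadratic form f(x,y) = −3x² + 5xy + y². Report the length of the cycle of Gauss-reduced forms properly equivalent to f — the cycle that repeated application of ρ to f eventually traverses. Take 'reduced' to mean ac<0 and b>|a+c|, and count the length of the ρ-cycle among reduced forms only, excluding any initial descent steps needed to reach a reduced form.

D = 37, ⌊√D⌋ = 6
river: ρ → (1,5,-3)
river: ρ → (-3,1,3)
river: ρ → (3,5,-1)
river: ρ → (-1,5,3)
river: ρ → (3,1,-3)
river: ρ → (-3,5,1)
ρ-cycle length = 6 (tail of 0 descent steps not counted)

6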